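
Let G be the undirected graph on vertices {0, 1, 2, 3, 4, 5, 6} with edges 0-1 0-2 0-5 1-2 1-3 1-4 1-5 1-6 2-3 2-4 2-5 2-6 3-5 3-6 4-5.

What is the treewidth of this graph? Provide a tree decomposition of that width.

Treewidth 3.
Bags: B1 = {1, 2, 3, 6}  B2 = {1, 2, 3, 5}  B3 = {1, 2, 4, 5}  B4 = {0, 1, 2, 5}
Tree: B1–B2, B2–B3, B3–B4

The largest bag has 4 vertices, giving width 3; this decomposition certifies tw(G) ≤ 3. For the lower bound, the 4 vertices {0, 1, 2, 5} are pairwise adjacent, and any tree decomposition puts a clique entirely inside one bag — forcing width ≥ 3. Therefore the treewidth is 3.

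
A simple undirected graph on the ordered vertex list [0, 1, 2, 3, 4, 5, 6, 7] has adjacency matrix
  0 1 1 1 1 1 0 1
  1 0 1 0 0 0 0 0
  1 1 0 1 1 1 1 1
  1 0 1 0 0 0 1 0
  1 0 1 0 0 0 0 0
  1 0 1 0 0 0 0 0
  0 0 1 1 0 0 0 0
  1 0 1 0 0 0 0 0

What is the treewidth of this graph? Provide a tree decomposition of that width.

Every bag has size at most 3, so the width is 3 − 1 = 2 and tw(G) ≤ 2. For the lower bound, the 3 vertices {0, 1, 2} are pairwise adjacent, and any tree decomposition puts a clique entirely inside one bag — forcing width ≥ 2. Therefore the treewidth is 2.

Treewidth 2.
Bags: B1 = {0, 2, 3}  B2 = {2, 3, 6}  B3 = {0, 2, 7}  B4 = {0, 1, 2}  B5 = {0, 2, 5}  B6 = {0, 2, 4}
Tree: B1–B2, B1–B3, B3–B4, B4–B5, B3–B6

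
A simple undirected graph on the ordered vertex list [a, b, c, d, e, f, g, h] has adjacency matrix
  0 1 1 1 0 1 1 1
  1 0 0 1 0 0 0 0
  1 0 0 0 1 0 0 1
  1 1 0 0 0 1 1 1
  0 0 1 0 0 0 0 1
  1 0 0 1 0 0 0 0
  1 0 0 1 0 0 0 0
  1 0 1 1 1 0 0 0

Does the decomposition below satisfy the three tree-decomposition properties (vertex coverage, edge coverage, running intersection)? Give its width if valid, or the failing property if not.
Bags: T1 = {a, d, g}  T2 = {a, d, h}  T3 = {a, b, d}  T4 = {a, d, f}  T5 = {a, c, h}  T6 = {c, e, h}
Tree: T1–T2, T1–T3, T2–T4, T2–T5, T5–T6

Yes; width 2.

Checking the three conditions: (i) the bags cover all of {a, b, c, d, e, f, g, h}; (ii) for each edge, some bag contains both endpoints; (iii) the bags containing any fixed vertex form a subtree. All hold, so the decomposition is valid with width 3 − 1 = 2.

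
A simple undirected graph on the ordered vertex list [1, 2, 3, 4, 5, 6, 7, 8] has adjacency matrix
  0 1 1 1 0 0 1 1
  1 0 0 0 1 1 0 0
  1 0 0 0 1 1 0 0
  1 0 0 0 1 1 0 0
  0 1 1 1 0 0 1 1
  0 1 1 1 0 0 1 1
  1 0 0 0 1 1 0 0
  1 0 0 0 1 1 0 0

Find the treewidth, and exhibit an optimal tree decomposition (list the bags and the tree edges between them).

Treewidth 3.
One such decomposition:
Bags: B1 = {1, 4, 5, 6}  B2 = {1, 5, 6, 7}  B3 = {1, 3, 5, 6}  B4 = {1, 2, 5, 6}  B5 = {1, 5, 6, 8}
Tree: B1–B2, B2–B3, B3–B4, B4–B5

Each bag holds 4 vertices, so the decomposition has width 3, which upper-bounds the treewidth. For the lower bound: the 4 vertex sets {4,6}, {5,7}, {1}, {3} are disjoint, each induces a connected subgraph, and every pair is joined by at least one edge of G. Contracting each set to a single vertex therefore yields K_{4} as a minor, and since treewidth is minor-monotone, tw(G) ≥ tw(K_{4}) = 3. Therefore the treewidth is 3.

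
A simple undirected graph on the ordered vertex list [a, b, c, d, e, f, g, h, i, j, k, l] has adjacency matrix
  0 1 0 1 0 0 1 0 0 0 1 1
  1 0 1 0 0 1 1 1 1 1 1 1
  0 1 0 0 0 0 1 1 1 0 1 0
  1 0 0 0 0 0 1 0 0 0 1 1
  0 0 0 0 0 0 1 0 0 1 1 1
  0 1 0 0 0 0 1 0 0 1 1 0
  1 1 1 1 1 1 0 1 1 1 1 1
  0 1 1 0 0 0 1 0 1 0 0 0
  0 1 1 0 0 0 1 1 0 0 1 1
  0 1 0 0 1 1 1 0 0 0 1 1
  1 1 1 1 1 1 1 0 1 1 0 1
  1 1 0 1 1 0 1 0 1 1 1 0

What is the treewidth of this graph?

A width-4 tree decomposition is:
Bags: B1 = {a, b, g, k, l}  B2 = {b, g, i, k, l}  B3 = {b, g, j, k, l}  B4 = {a, d, g, k, l}  B5 = {b, c, g, i, k}  B6 = {b, c, g, h, i}  B7 = {b, f, g, j, k}  B8 = {e, g, j, k, l}
Tree: B1–B2, B2–B3, B1–B4, B2–B5, B5–B6, B3–B7, B3–B8
The largest bag has 5 vertices, giving width 4; this decomposition certifies tw(G) ≤ 4. On the other hand G contains the 5-clique {b, c, g, h, i}. A clique must lie in a single bag of any decomposition, so no decomposition can have width below 4. Combining the bounds, tw(G) = 4.

4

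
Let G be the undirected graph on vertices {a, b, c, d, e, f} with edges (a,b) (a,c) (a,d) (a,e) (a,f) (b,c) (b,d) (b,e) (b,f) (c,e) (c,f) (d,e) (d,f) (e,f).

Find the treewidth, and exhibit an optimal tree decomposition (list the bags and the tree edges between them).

Treewidth 4.
One such decomposition:
Bags: B1 = {a, b, c, e, f}  B2 = {a, b, d, e, f}
Tree: B1–B2

The largest bag has 5 vertices, giving width 4; this decomposition certifies tw(G) ≤ 4. For the lower bound, the 5 vertices {a, b, d, e, f} are pairwise adjacent, and any tree decomposition puts a clique entirely inside one bag — forcing width ≥ 4. The upper and lower bounds meet at 4, so that is the treewidth.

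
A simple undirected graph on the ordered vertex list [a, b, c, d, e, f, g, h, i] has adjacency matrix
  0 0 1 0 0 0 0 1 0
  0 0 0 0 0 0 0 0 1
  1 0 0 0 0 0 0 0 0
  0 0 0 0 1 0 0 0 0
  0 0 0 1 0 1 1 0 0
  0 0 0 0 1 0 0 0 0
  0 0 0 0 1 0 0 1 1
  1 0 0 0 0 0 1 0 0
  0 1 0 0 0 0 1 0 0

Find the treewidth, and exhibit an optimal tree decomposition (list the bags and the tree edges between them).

Treewidth 1.
One optimal decomposition is:
Bags: B1 = {g, h}  B2 = {a, h}  B3 = {e, g}  B4 = {a, c}  B5 = {d, e}  B6 = {g, i}  B7 = {b, i}  B8 = {e, f}
Tree: B1–B2, B1–B3, B2–B4, B3–B5, B1–B6, B6–B7, B3–B8

The largest bag has 2 vertices, giving width 1; this decomposition certifies tw(G) ≤ 1. Since G has at least one edge (e.g. g–h), it is not an edgeless graph, so tw(G) ≥ 1. The upper and lower bounds meet at 1, so that is the treewidth.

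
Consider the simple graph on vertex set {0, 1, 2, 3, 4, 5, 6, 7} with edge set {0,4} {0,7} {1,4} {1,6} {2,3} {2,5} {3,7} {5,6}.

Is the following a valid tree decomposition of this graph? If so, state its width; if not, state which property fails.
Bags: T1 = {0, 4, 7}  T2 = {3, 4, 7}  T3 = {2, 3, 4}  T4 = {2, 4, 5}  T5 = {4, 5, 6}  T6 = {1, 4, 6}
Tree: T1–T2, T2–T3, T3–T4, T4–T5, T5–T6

Every vertex of G appears in some bag (union = {0, 1, 2, 3, 4, 5, 6, 7}); every edge is covered by a bag; and for each vertex v the set of bags containing v is connected in the bag tree. The decomposition is therefore valid. The largest bag has 3 vertices, so the width is 2.

Yes; width 2.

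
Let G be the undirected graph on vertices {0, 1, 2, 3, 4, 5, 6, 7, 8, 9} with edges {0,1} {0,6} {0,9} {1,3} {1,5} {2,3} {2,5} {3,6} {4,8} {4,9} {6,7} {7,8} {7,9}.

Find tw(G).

A width-2 tree decomposition is:
Bags: B1 = {4, 7, 8}  B2 = {4, 7, 9}  B3 = {6, 7, 9}  B4 = {0, 6, 9}  B5 = {0, 3, 6}  B6 = {0, 1, 3}  B7 = {1, 2, 3}  B8 = {1, 2, 5}
Tree: B1–B2, B2–B3, B3–B4, B4–B5, B5–B6, B6–B7, B7–B8
Each bag holds 3 vertices, so the decomposition has width 2, which upper-bounds the treewidth. The edges 8–4–9–7–8 form a cycle, so G is not a tree and its treewidth is at least 2. Combining the bounds, tw(G) = 2.

2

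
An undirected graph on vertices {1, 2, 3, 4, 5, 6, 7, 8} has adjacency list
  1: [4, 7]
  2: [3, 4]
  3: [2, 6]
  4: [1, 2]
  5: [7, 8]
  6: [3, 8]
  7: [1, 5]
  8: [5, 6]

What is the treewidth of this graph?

A width-2 tree decomposition is:
Bags: B1 = {2, 3, 4}  B2 = {1, 3, 4}  B3 = {1, 3, 7}  B4 = {3, 5, 7}  B5 = {3, 5, 8}  B6 = {3, 6, 8}
Tree: B1–B2, B2–B3, B3–B4, B4–B5, B5–B6
The largest bag has 3 vertices, giving width 2; this decomposition certifies tw(G) ≤ 2. Since 3–2–4–1–7–5–8–6–3 is a cycle in G, G is not acyclic. Forests are exactly the graphs of treewidth ≤ 1, so tw(G) ≥ 2. Therefore the treewidth is 2.

2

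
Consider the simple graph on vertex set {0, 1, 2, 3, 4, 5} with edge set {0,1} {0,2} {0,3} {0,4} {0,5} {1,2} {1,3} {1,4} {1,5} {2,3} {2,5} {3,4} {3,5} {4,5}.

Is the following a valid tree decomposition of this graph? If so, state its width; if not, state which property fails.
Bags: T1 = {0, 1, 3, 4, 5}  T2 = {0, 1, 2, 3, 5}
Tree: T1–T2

Vertex coverage: the bags together contain {0, 1, 2, 3, 4, 5}, the full vertex set. Edge coverage: each edge of G has both endpoints in at least one bag. Running intersection: for every vertex, the bags containing it form a connected subtree. All three properties hold, so this is a valid tree decomposition of width max|bag| − 1 = 4, and hence tw(G) ≤ 4.

Yes; width 4.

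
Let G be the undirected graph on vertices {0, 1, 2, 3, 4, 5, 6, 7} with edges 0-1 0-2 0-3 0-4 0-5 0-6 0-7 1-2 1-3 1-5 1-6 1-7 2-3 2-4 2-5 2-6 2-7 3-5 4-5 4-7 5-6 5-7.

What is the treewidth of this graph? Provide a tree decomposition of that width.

Each bag holds 5 vertices, so the decomposition has width 4, which upper-bounds the treewidth. On the other hand G contains the 5-clique {0, 1, 2, 3, 5}. A clique must lie in a single bag of any decomposition, so no decomposition can have width below 4. Therefore the treewidth is 4.

Treewidth 4.
One optimal decomposition is:
Bags: B1 = {0, 1, 2, 5, 6}  B2 = {0, 1, 2, 5, 7}  B3 = {0, 1, 2, 3, 5}  B4 = {0, 2, 4, 5, 7}
Tree: B1–B2, B2–B3, B2–B4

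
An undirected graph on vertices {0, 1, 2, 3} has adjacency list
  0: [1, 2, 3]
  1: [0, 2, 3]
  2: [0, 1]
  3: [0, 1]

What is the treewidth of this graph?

2

A width-2 tree decomposition is:
Bags: B1 = {0, 1, 3}  B2 = {0, 1, 2}
Tree: B1–B2
Each bag holds 3 vertices, so the decomposition has width 2, which upper-bounds the treewidth. For the lower bound, the 3 vertices {0, 1, 2} are pairwise adjacent, and any tree decomposition puts a clique entirely inside one bag — forcing width ≥ 2. Combining the bounds, tw(G) = 2.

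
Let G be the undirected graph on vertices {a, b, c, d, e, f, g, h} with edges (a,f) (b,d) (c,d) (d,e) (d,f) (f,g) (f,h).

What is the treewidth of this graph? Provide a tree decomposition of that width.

Treewidth 1.
One optimal decomposition is:
Bags: B1 = {b, d}  B2 = {d, e}  B3 = {d, f}  B4 = {a, f}  B5 = {f, g}  B6 = {f, h}  B7 = {c, d}
Tree: B1–B2, B1–B3, B3–B4, B4–B5, B3–B6, B3–B7

The largest bag has 2 vertices, giving width 1; this decomposition certifies tw(G) ≤ 1. G has an edge, so its treewidth is at least 1. Hence tw(G) = 1 exactly.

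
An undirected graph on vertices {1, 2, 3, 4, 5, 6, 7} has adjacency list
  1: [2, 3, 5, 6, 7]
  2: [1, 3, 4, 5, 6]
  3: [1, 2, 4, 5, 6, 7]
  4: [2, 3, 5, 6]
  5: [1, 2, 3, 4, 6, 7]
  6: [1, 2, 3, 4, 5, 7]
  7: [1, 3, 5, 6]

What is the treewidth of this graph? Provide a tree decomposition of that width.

Treewidth 4.
Bags: B1 = {1, 2, 3, 5, 6}  B2 = {2, 3, 4, 5, 6}  B3 = {1, 3, 5, 6, 7}
Tree: B1–B2, B1–B3

The largest bag has 5 vertices, giving width 4; this decomposition certifies tw(G) ≤ 4. Conversely, {1, 2, 3, 5, 6} is a clique of size 5, and the vertices of any clique must share a bag in every tree decomposition; so some bag has ≥ 5 vertices and tw(G) ≥ 4. Hence tw(G) = 4 exactly.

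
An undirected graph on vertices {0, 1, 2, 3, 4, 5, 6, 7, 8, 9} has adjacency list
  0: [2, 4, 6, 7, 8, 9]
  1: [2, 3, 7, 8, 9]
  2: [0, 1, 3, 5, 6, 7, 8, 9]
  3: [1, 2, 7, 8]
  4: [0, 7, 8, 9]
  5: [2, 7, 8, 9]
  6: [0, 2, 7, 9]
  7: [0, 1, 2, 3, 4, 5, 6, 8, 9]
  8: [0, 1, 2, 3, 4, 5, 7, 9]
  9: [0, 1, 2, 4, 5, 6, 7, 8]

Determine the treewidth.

4

A width-4 tree decomposition is:
Bags: B1 = {1, 2, 7, 8, 9}  B2 = {0, 2, 7, 8, 9}  B3 = {0, 2, 6, 7, 9}  B4 = {1, 2, 3, 7, 8}  B5 = {2, 5, 7, 8, 9}  B6 = {0, 4, 7, 8, 9}
Tree: B1–B2, B2–B3, B1–B4, B2–B5, B2–B6
The largest bag has 5 vertices, giving width 4; this decomposition certifies tw(G) ≤ 4. For the lower bound, the 5 vertices {0, 2, 7, 8, 9} are pairwise adjacent, and any tree decomposition puts a clique entirely inside one bag — forcing width ≥ 4. The upper and lower bounds meet at 4, so that is the treewidth.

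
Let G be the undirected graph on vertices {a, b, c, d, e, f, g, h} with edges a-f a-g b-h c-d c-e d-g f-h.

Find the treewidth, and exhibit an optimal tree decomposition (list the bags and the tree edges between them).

Every bag has size at most 2, so the width is 2 − 1 = 1 and tw(G) ≤ 1. G has an edge, so its treewidth is at least 1. Hence tw(G) = 1 exactly.

Treewidth 1.
One optimal decomposition is:
Bags: B1 = {b, h}  B2 = {f, h}  B3 = {a, f}  B4 = {a, g}  B5 = {d, g}  B6 = {c, d}  B7 = {c, e}
Tree: B1–B2, B2–B3, B3–B4, B4–B5, B5–B6, B6–B7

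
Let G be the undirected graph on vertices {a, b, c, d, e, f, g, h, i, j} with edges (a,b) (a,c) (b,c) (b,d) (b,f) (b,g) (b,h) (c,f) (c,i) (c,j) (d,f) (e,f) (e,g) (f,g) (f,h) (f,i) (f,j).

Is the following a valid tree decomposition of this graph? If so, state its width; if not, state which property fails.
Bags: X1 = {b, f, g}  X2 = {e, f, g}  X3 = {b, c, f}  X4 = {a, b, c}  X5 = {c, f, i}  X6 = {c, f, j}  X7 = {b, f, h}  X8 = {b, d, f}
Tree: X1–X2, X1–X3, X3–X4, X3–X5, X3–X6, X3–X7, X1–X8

Vertex coverage: the bags together contain {a, b, c, d, e, f, g, h, i, j}, the full vertex set. Edge coverage: each edge of G has both endpoints in at least one bag. Running intersection: for every vertex, the bags containing it form a connected subtree. All three properties hold, so this is a valid tree decomposition of width max|bag| − 1 = 2, and hence tw(G) ≤ 2.

Yes; width 2.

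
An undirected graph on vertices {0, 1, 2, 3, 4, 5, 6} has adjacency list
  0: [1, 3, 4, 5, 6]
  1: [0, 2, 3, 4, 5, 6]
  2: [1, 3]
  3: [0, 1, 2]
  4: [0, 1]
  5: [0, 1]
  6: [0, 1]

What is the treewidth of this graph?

A width-2 tree decomposition is:
Bags: B1 = {0, 1, 5}  B2 = {0, 1, 3}  B3 = {0, 1, 4}  B4 = {0, 1, 6}  B5 = {1, 2, 3}
Tree: B1–B2, B2–B3, B2–B4, B2–B5
Every bag has size at most 3, so the width is 3 − 1 = 2 and tw(G) ≤ 2. Conversely, {0, 1, 3} is a clique of size 3, and the vertices of any clique must share a bag in every tree decomposition; so some bag has ≥ 3 vertices and tw(G) ≥ 2. The upper and lower bounds meet at 2, so that is the treewidth.

2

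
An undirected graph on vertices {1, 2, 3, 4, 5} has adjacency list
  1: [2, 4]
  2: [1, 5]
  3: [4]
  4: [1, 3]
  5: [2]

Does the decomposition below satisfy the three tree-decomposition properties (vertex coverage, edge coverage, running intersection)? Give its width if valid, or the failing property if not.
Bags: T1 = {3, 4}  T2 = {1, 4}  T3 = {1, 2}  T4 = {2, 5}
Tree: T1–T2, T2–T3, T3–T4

Vertex coverage: the bags together contain {1, 2, 3, 4, 5}, the full vertex set. Edge coverage: each edge of G has both endpoints in at least one bag. Running intersection: for every vertex, the bags containing it form a connected subtree. All three properties hold, so this is a valid tree decomposition of width max|bag| − 1 = 1, and hence tw(G) ≤ 1.

Yes; width 1.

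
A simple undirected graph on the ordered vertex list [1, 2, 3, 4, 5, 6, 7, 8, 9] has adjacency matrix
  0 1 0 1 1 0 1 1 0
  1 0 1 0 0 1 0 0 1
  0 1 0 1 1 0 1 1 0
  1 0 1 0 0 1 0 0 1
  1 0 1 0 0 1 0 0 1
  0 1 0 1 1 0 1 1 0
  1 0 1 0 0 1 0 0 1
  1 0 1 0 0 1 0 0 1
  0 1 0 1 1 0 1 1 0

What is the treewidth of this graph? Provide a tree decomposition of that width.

The largest bag has 5 vertices, giving width 4; this decomposition certifies tw(G) ≤ 4. For the lower bound: the 5 vertex sets {3,4}, {8,9}, {2,6}, {1}, {5} are disjoint, each induces a connected subgraph, and every pair is joined by at least one edge of G. Contracting each set to a single vertex therefore yields K_{5} as a minor, and since treewidth is minor-monotone, tw(G) ≥ tw(K_{5}) = 4. Therefore the treewidth is 4.

Treewidth 4.
One such decomposition:
Bags: B1 = {1, 3, 4, 6, 9}  B2 = {1, 3, 6, 8, 9}  B3 = {1, 2, 3, 6, 9}  B4 = {1, 3, 5, 6, 9}  B5 = {1, 3, 6, 7, 9}
Tree: B1–B2, B2–B3, B3–B4, B4–B5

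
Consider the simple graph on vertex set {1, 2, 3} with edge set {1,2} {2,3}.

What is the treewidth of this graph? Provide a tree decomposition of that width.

Treewidth 1.
Bags: B1 = {1, 2}  B2 = {2, 3}
Tree: B1–B2

Each bag holds 2 vertices, so the decomposition has width 1, which upper-bounds the treewidth. Any graph with an edge has treewidth ≥ 1, and G has the edge 2–1. Combining the bounds, tw(G) = 1.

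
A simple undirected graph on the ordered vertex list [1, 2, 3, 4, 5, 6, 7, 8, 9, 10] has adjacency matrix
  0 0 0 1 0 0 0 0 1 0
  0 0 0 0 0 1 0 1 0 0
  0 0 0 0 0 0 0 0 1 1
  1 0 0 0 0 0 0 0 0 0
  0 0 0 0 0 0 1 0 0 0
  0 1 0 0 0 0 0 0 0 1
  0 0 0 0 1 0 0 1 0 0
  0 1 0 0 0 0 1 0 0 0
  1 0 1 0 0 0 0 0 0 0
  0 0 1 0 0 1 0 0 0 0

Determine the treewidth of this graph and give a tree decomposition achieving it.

Treewidth 1.
One such decomposition:
Bags: B1 = {1, 4}  B2 = {1, 9}  B3 = {3, 9}  B4 = {3, 10}  B5 = {6, 10}  B6 = {2, 6}  B7 = {2, 8}  B8 = {7, 8}  B9 = {5, 7}
Tree: B1–B2, B2–B3, B3–B4, B4–B5, B5–B6, B6–B7, B7–B8, B8–B9

Each bag holds 2 vertices, so the decomposition has width 1, which upper-bounds the treewidth. G has an edge, so its treewidth is at least 1. Hence tw(G) = 1 exactly.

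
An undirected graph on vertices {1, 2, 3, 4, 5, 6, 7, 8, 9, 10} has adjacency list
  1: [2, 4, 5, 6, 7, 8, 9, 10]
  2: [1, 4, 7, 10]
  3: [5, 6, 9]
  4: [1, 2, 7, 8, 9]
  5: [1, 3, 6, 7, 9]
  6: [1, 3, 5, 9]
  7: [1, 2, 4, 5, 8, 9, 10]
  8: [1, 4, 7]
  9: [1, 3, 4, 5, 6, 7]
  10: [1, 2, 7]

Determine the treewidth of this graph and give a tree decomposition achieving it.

Treewidth 3.
One optimal decomposition is:
Bags: B1 = {1, 4, 7, 9}  B2 = {1, 2, 4, 7}  B3 = {1, 5, 7, 9}  B4 = {1, 5, 6, 9}  B5 = {1, 2, 7, 10}  B6 = {1, 4, 7, 8}  B7 = {3, 5, 6, 9}
Tree: B1–B2, B1–B3, B3–B4, B2–B5, B1–B6, B4–B7

Each bag holds 4 vertices, so the decomposition has width 3, which upper-bounds the treewidth. For the lower bound, the 4 vertices {1, 5, 6, 9} are pairwise adjacent, and any tree decomposition puts a clique entirely inside one bag — forcing width ≥ 3. Hence tw(G) = 3 exactly.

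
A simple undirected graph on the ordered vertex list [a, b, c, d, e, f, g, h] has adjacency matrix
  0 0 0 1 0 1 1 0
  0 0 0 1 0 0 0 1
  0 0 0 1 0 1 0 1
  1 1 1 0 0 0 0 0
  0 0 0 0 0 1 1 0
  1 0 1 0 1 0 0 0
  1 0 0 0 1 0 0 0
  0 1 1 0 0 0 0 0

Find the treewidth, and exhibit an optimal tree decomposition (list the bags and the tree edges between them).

Treewidth 2.
Bags: B1 = {b, d, h}  B2 = {c, d, h}  B3 = {a, c, d}  B4 = {a, c, f}  B5 = {a, f, g}  B6 = {e, f, g}
Tree: B1–B2, B2–B3, B3–B4, B4–B5, B5–B6

The largest bag has 3 vertices, giving width 2; this decomposition certifies tw(G) ≤ 2. The edges b–h–c–d–b form a cycle, so G is not a tree and its treewidth is at least 2. Combining the bounds, tw(G) = 2.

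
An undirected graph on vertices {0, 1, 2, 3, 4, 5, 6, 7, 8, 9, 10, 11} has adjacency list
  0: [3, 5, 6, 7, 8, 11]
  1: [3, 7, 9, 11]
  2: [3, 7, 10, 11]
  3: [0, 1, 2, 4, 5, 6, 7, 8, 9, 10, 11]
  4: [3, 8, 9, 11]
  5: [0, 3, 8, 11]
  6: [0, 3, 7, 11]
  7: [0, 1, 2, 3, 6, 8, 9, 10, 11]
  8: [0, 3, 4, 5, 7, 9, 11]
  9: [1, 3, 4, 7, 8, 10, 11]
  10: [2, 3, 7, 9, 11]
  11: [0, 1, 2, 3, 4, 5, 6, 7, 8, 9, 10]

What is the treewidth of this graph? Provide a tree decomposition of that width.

Treewidth 4.
One such decomposition:
Bags: B1 = {3, 7, 8, 9, 11}  B2 = {3, 4, 8, 9, 11}  B3 = {0, 3, 7, 8, 11}  B4 = {0, 3, 5, 8, 11}  B5 = {3, 7, 9, 10, 11}  B6 = {1, 3, 7, 9, 11}  B7 = {2, 3, 7, 10, 11}  B8 = {0, 3, 6, 7, 11}
Tree: B1–B2, B1–B3, B3–B4, B1–B5, B5–B6, B5–B7, B3–B8

Each bag holds 5 vertices, so the decomposition has width 4, which upper-bounds the treewidth. Conversely, {3, 4, 8, 9, 11} is a clique of size 5, and the vertices of any clique must share a bag in every tree decomposition; so some bag has ≥ 5 vertices and tw(G) ≥ 4. Therefore the treewidth is 4.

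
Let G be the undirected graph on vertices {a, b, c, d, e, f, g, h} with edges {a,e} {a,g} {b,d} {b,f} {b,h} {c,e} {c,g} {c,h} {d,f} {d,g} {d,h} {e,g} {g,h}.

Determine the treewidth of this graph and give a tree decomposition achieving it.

Treewidth 2.
One such decomposition:
Bags: B1 = {d, g, h}  B2 = {c, g, h}  B3 = {c, e, g}  B4 = {b, d, h}  B5 = {a, e, g}  B6 = {b, d, f}
Tree: B1–B2, B2–B3, B1–B4, B3–B5, B4–B6

Each bag holds 3 vertices, so the decomposition has width 2, which upper-bounds the treewidth. On the other hand G contains the 3-clique {c, e, g}. A clique must lie in a single bag of any decomposition, so no decomposition can have width below 2. The upper and lower bounds meet at 2, so that is the treewidth.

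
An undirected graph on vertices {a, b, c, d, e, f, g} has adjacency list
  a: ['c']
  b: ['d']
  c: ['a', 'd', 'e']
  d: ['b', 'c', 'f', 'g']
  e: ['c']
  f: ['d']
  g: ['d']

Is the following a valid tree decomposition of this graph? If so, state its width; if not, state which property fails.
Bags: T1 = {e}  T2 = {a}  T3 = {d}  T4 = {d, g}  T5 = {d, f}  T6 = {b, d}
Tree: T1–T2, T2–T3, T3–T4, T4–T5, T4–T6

A tree decomposition must satisfy three properties: every vertex lies in some bag; for every edge, both endpoints lie together in some bag; and for every vertex, the bags containing it form a connected subtree. Here vertex c appears in no bag, so the decomposition is invalid.

No — vertex c appears in no bag.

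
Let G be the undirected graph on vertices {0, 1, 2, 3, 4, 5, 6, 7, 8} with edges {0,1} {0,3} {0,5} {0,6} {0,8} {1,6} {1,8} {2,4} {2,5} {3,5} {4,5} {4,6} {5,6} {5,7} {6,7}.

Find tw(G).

A width-2 tree decomposition is:
Bags: B1 = {4, 5, 6}  B2 = {0, 5, 6}  B3 = {5, 6, 7}  B4 = {0, 3, 5}  B5 = {2, 4, 5}  B6 = {0, 1, 6}  B7 = {0, 1, 8}
Tree: B1–B2, B2–B3, B2–B4, B1–B5, B2–B6, B6–B7
Each bag holds 3 vertices, so the decomposition has width 2, which upper-bounds the treewidth. Conversely, {0, 1, 8} is a clique of size 3, and the vertices of any clique must share a bag in every tree decomposition; so some bag has ≥ 3 vertices and tw(G) ≥ 2. The upper and lower bounds meet at 2, so that is the treewidth.

2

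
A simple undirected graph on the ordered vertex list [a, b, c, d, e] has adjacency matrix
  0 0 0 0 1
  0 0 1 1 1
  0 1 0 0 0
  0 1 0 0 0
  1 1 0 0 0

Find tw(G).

A width-1 tree decomposition is:
Bags: B1 = {b, e}  B2 = {b, d}  B3 = {a, e}  B4 = {b, c}
Tree: B1–B2, B1–B3, B1–B4
Every bag has size at most 2, so the width is 2 − 1 = 1 and tw(G) ≤ 1. Any graph with an edge has treewidth ≥ 1, and G has the edge e–b. Combining the bounds, tw(G) = 1.

1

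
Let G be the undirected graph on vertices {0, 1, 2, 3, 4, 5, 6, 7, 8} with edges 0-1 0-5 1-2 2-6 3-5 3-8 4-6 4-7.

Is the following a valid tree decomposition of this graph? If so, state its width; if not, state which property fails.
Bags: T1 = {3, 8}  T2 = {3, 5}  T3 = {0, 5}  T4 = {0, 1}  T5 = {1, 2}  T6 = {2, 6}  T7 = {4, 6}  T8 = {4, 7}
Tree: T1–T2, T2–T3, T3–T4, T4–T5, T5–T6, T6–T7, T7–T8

Every vertex of G appears in some bag (union = {0, 1, 2, 3, 4, 5, 6, 7, 8}); every edge is covered by a bag; and for each vertex v the set of bags containing v is connected in the bag tree. The decomposition is therefore valid. The largest bag has 2 vertices, so the width is 1.

Yes; width 1.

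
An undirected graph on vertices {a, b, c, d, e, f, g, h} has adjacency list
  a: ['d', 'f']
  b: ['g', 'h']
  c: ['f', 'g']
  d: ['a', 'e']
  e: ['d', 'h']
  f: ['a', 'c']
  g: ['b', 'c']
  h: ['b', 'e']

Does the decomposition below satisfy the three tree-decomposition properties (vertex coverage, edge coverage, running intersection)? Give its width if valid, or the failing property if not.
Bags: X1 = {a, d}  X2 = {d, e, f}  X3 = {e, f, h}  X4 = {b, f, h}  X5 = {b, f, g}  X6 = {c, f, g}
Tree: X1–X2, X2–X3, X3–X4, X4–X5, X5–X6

No — edge (f,a) lies in no bag.

A tree decomposition must satisfy three properties: every vertex lies in some bag; for every edge, both endpoints lie together in some bag; and for every vertex, the bags containing it form a connected subtree. Here edge (f,a) lies in no bag, so the decomposition is invalid.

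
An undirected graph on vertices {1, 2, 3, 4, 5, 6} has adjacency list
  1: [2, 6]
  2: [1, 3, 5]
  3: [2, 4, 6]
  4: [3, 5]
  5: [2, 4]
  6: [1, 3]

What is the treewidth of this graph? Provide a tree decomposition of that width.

Treewidth 2.
Bags: B1 = {1, 2, 6}  B2 = {2, 3, 6}  B3 = {2, 3, 5}  B4 = {3, 4, 5}
Tree: B1–B2, B2–B3, B3–B4

The largest bag has 3 vertices, giving width 2; this decomposition certifies tw(G) ≤ 2. Since 1–6–3–2–1 is a cycle in G, G is not acyclic. Forests are exactly the graphs of treewidth ≤ 1, so tw(G) ≥ 2. Hence tw(G) = 2 exactly.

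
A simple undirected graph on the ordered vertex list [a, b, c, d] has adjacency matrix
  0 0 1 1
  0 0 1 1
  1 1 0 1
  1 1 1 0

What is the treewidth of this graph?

A width-2 tree decomposition is:
Bags: B1 = {a, c, d}  B2 = {b, c, d}
Tree: B1–B2
Each bag holds 3 vertices, so the decomposition has width 2, which upper-bounds the treewidth. On the other hand G contains the 3-clique {a, c, d}. A clique must lie in a single bag of any decomposition, so no decomposition can have width below 2. Therefore the treewidth is 2.

2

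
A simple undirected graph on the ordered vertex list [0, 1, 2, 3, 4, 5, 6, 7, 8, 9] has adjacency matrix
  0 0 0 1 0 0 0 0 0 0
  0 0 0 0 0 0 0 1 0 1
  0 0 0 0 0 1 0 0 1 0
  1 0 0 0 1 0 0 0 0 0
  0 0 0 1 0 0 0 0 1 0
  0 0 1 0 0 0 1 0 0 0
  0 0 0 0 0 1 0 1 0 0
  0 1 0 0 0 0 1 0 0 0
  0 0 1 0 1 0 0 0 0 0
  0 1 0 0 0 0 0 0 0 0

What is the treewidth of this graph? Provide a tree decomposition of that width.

Every bag has size at most 2, so the width is 2 − 1 = 1 and tw(G) ≤ 1. Since G has at least one edge (e.g. 0–3), it is not an edgeless graph, so tw(G) ≥ 1. The upper and lower bounds meet at 1, so that is the treewidth.

Treewidth 1.
One such decomposition:
Bags: B1 = {0, 3}  B2 = {3, 4}  B3 = {4, 8}  B4 = {2, 8}  B5 = {2, 5}  B6 = {5, 6}  B7 = {6, 7}  B8 = {1, 7}  B9 = {1, 9}
Tree: B1–B2, B2–B3, B3–B4, B4–B5, B5–B6, B6–B7, B7–B8, B8–B9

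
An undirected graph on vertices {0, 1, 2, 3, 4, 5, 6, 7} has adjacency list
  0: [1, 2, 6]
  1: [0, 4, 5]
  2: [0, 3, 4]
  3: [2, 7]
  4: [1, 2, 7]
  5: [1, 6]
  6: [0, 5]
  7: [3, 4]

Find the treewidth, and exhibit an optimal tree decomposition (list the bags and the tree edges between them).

Every bag has size at most 3, so the width is 3 − 1 = 2 and tw(G) ≤ 2. The edges 6–5–1–0–6 form a cycle, so G is not a tree and its treewidth is at least 2. Hence tw(G) = 2 exactly.

Treewidth 2.
One such decomposition:
Bags: B1 = {0, 5, 6}  B2 = {0, 1, 5}  B3 = {0, 1, 2}  B4 = {1, 2, 4}  B5 = {2, 3, 4}  B6 = {3, 4, 7}
Tree: B1–B2, B2–B3, B3–B4, B4–B5, B5–B6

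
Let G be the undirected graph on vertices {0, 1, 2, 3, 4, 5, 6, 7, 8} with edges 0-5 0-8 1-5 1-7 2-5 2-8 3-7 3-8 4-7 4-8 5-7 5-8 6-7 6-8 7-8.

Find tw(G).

A width-2 tree decomposition is:
Bags: B1 = {6, 7, 8}  B2 = {5, 7, 8}  B3 = {0, 5, 8}  B4 = {2, 5, 8}  B5 = {3, 7, 8}  B6 = {4, 7, 8}  B7 = {1, 5, 7}
Tree: B1–B2, B2–B3, B3–B4, B2–B5, B1–B6, B2–B7
Every bag has size at most 3, so the width is 3 − 1 = 2 and tw(G) ≤ 2. On the other hand G contains the 3-clique {0, 5, 8}. A clique must lie in a single bag of any decomposition, so no decomposition can have width below 2. Therefore the treewidth is 2.

2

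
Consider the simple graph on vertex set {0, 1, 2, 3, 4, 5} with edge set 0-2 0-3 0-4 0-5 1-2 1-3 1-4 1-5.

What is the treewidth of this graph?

2

A width-2 tree decomposition is:
Bags: B1 = {0, 1, 5}  B2 = {0, 1, 2}  B3 = {0, 1, 4}  B4 = {0, 1, 3}
Tree: B1–B2, B2–B3, B3–B4
Each bag holds 3 vertices, so the decomposition has width 2, which upper-bounds the treewidth. The edges 5–0–2–1–5 form a cycle, so G is not a tree and its treewidth is at least 2. Hence tw(G) = 2 exactly.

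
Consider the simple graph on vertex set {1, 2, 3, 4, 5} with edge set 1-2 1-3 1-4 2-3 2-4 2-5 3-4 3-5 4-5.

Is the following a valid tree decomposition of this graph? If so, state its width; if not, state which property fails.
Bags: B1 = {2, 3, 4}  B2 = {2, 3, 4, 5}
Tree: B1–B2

A tree decomposition must satisfy three properties: every vertex lies in some bag; for every edge, both endpoints lie together in some bag; and for every vertex, the bags containing it form a connected subtree. Here vertex 1 appears in no bag, so the decomposition is invalid.

No — vertex 1 appears in no bag.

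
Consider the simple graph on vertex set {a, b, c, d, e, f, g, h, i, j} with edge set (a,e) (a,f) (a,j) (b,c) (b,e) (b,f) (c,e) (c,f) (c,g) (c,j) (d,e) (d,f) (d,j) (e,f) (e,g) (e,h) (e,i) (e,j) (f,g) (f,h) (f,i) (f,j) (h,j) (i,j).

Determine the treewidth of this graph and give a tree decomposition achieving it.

Treewidth 3.
Bags: B1 = {e, f, i, j}  B2 = {a, e, f, j}  B3 = {c, e, f, j}  B4 = {d, e, f, j}  B5 = {b, c, e, f}  B6 = {c, e, f, g}  B7 = {e, f, h, j}
Tree: B1–B2, B2–B3, B1–B4, B3–B5, B3–B6, B4–B7

Every bag has size at most 4, so the width is 4 − 1 = 3 and tw(G) ≤ 3. On the other hand G contains the 4-clique {c, e, f, g}. A clique must lie in a single bag of any decomposition, so no decomposition can have width below 3. Combining the bounds, tw(G) = 3.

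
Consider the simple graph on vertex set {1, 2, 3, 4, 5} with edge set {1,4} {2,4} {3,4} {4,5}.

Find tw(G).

1

A width-1 tree decomposition is:
Bags: B1 = {1, 4}  B2 = {4, 5}  B3 = {3, 4}  B4 = {2, 4}
Tree: B1–B2, B1–B3, B2–B4
Each bag holds 2 vertices, so the decomposition has width 1, which upper-bounds the treewidth. Any graph with an edge has treewidth ≥ 1, and G has the edge 4–1. Combining the bounds, tw(G) = 1.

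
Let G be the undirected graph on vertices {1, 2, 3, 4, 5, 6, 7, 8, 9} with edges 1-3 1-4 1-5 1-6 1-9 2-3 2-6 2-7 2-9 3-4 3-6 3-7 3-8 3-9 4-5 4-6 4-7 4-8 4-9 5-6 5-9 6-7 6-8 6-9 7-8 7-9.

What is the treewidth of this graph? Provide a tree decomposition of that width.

Treewidth 4.
One optimal decomposition is:
Bags: B1 = {3, 4, 6, 7, 9}  B2 = {1, 3, 4, 6, 9}  B3 = {2, 3, 6, 7, 9}  B4 = {1, 4, 5, 6, 9}  B5 = {3, 4, 6, 7, 8}
Tree: B1–B2, B1–B3, B2–B4, B1–B5

Every bag has size at most 5, so the width is 5 − 1 = 4 and tw(G) ≤ 4. For the lower bound, the 5 vertices {2, 3, 6, 7, 9} are pairwise adjacent, and any tree decomposition puts a clique entirely inside one bag — forcing width ≥ 4. Hence tw(G) = 4 exactly.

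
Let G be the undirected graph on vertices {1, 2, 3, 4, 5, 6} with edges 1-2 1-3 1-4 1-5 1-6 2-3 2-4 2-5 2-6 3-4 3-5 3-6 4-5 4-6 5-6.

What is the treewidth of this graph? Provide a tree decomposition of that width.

A single bag containing all 6 vertices is trivially a valid decomposition of width 5. On the other hand G contains the 6-clique {1, 2, 3, 4, 5, 6}. A clique must lie in a single bag of any decomposition, so no decomposition can have width below 5. Therefore the treewidth is 5.

Treewidth 5.
One such decomposition:
Bags: B1 = {1, 2, 3, 4, 5, 6}
Tree: (single bag)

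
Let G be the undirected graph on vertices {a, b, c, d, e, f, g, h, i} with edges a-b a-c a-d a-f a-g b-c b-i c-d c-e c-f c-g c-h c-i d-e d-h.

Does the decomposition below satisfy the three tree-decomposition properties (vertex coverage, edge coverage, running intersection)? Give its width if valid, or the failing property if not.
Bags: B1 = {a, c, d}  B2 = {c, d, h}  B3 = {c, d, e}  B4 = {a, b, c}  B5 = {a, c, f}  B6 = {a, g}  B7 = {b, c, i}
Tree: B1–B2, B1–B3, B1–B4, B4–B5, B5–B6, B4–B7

No — edge (c,g) lies in no bag.

A tree decomposition must satisfy three properties: every vertex lies in some bag; for every edge, both endpoints lie together in some bag; and for every vertex, the bags containing it form a connected subtree. Here edge (c,g) lies in no bag, so the decomposition is invalid.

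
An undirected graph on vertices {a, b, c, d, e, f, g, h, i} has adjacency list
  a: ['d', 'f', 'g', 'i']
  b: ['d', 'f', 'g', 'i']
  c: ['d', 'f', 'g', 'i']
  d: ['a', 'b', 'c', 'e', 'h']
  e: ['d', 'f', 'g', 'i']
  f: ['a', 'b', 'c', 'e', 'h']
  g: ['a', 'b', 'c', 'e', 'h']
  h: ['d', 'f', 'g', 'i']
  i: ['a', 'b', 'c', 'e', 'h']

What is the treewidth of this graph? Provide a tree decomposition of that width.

Treewidth 4.
Bags: B1 = {a, d, f, g, i}  B2 = {c, d, f, g, i}  B3 = {d, f, g, h, i}  B4 = {d, e, f, g, i}  B5 = {b, d, f, g, i}
Tree: B1–B2, B2–B3, B3–B4, B4–B5

Each bag holds 5 vertices, so the decomposition has width 4, which upper-bounds the treewidth. For the lower bound: the 5 vertex sets {a,d}, {c,f}, {g,h}, {i}, {e} are disjoint, each induces a connected subgraph, and every pair is joined by at least one edge of G. Contracting each set to a single vertex therefore yields K_{5} as a minor, and since treewidth is minor-monotone, tw(G) ≥ tw(K_{5}) = 4. Hence tw(G) = 4 exactly.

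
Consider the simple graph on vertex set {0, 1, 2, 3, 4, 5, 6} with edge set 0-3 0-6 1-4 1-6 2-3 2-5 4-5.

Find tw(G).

A width-2 tree decomposition is:
Bags: B1 = {0, 3, 6}  B2 = {1, 3, 6}  B3 = {1, 3, 4}  B4 = {3, 4, 5}  B5 = {2, 3, 5}
Tree: B1–B2, B2–B3, B3–B4, B4–B5
Each bag holds 3 vertices, so the decomposition has width 2, which upper-bounds the treewidth. For the lower bound, G contains the cycle 3–0–6–1–4–5–2–3, so G is not a forest; only forests have treewidth ≤ 1, hence tw(G) ≥ 2. Combining the bounds, tw(G) = 2.

2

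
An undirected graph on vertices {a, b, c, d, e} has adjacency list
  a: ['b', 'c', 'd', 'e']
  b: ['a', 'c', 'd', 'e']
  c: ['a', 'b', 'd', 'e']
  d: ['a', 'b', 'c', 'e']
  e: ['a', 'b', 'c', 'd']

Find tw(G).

4

A width-4 tree decomposition is:
Bags: B1 = {a, b, c, d, e}
Tree: (single bag)
With just one bag of size 5, the width is 5 − 1 = 4, so tw(G) ≤ 4. For the lower bound, the 5 vertices {a, b, c, d, e} are pairwise adjacent, and any tree decomposition puts a clique entirely inside one bag — forcing width ≥ 4. The upper and lower bounds meet at 4, so that is the treewidth.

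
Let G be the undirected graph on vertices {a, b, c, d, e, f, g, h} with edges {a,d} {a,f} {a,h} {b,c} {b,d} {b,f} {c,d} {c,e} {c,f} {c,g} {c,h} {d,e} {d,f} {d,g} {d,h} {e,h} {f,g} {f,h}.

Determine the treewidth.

A width-3 tree decomposition is:
Bags: B1 = {c, d, f, h}  B2 = {b, c, d, f}  B3 = {a, d, f, h}  B4 = {c, d, f, g}  B5 = {c, d, e, h}
Tree: B1–B2, B1–B3, B2–B4, B1–B5
The largest bag has 4 vertices, giving width 3; this decomposition certifies tw(G) ≤ 3. For the lower bound, the 4 vertices {c, d, e, h} are pairwise adjacent, and any tree decomposition puts a clique entirely inside one bag — forcing width ≥ 3. Combining the bounds, tw(G) = 3.

3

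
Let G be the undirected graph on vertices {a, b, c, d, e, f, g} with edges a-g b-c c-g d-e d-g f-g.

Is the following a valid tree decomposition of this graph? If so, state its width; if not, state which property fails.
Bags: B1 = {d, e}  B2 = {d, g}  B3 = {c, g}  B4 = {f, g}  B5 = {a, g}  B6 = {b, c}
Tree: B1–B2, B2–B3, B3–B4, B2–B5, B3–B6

Yes; width 1.

Checking the three conditions: (i) the bags cover all of {a, b, c, d, e, f, g}; (ii) for each edge, some bag contains both endpoints; (iii) the bags containing any fixed vertex form a subtree. All hold, so the decomposition is valid with width 2 − 1 = 1.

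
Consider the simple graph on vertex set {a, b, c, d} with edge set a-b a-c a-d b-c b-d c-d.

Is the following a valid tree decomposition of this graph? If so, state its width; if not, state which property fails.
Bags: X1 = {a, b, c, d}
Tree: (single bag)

Vertex coverage: the bags together contain {a, b, c, d}, the full vertex set. Edge coverage: each edge of G has both endpoints in at least one bag. Running intersection: for every vertex, the bags containing it form a connected subtree. All three properties hold, so this is a valid tree decomposition of width max|bag| − 1 = 3, and hence tw(G) ≤ 3.

Yes; width 3.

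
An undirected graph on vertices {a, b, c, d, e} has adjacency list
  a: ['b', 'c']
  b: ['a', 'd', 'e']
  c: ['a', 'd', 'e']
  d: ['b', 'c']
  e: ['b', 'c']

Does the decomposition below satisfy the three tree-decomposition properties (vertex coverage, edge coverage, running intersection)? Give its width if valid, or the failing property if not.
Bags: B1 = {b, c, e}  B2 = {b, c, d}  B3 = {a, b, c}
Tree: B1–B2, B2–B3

Yes; width 2.

Vertex coverage: the bags together contain {a, b, c, d, e}, the full vertex set. Edge coverage: each edge of G has both endpoints in at least one bag. Running intersection: for every vertex, the bags containing it form a connected subtree. All three properties hold, so this is a valid tree decomposition of width max|bag| − 1 = 2, and hence tw(G) ≤ 2.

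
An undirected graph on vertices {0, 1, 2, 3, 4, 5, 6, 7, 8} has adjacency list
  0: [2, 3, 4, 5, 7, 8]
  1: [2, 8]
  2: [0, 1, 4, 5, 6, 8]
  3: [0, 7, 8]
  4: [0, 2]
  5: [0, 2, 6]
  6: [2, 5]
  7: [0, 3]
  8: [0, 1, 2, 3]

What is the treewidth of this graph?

2

A width-2 tree decomposition is:
Bags: B1 = {0, 2, 8}  B2 = {0, 2, 4}  B3 = {1, 2, 8}  B4 = {0, 3, 8}  B5 = {0, 2, 5}  B6 = {2, 5, 6}  B7 = {0, 3, 7}
Tree: B1–B2, B1–B3, B1–B4, B1–B5, B5–B6, B4–B7
The largest bag has 3 vertices, giving width 2; this decomposition certifies tw(G) ≤ 2. For the lower bound, the 3 vertices {0, 2, 8} are pairwise adjacent, and any tree decomposition puts a clique entirely inside one bag — forcing width ≥ 2. The upper and lower bounds meet at 2, so that is the treewidth.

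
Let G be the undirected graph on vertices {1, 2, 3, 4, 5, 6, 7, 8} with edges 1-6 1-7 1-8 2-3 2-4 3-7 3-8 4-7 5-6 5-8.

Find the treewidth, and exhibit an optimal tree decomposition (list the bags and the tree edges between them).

Each bag holds 3 vertices, so the decomposition has width 2, which upper-bounds the treewidth. For the lower bound, G contains the cycle 4–2–3–7–4, so G is not a forest; only forests have treewidth ≤ 1, hence tw(G) ≥ 2. The upper and lower bounds meet at 2, so that is the treewidth.

Treewidth 2.
One such decomposition:
Bags: B1 = {2, 4, 7}  B2 = {2, 3, 7}  B3 = {1, 3, 7}  B4 = {1, 3, 8}  B5 = {1, 6, 8}  B6 = {5, 6, 8}
Tree: B1–B2, B2–B3, B3–B4, B4–B5, B5–B6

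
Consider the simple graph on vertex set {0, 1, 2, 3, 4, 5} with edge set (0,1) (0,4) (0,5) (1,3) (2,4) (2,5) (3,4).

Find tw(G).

2

A width-2 tree decomposition is:
Bags: B1 = {0, 1, 3}  B2 = {0, 3, 4}  B3 = {0, 4, 5}  B4 = {2, 4, 5}
Tree: B1–B2, B2–B3, B3–B4
The largest bag has 3 vertices, giving width 2; this decomposition certifies tw(G) ≤ 2. The edges 1–3–4–0–1 form a cycle, so G is not a tree and its treewidth is at least 2. Therefore the treewidth is 2.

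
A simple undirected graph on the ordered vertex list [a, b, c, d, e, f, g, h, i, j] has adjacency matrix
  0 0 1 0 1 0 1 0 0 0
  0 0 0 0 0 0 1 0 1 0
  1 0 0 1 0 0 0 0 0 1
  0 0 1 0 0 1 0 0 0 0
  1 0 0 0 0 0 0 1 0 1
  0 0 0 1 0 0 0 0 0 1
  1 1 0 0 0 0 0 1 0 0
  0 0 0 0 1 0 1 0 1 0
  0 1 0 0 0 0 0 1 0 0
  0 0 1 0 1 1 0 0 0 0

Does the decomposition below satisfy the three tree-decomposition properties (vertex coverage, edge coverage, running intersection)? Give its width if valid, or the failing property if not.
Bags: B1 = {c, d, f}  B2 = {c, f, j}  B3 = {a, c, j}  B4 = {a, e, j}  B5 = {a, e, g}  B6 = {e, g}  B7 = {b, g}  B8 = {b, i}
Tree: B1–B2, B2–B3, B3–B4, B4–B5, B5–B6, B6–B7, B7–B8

No — vertex h appears in no bag.

A tree decomposition must satisfy three properties: every vertex lies in some bag; for every edge, both endpoints lie together in some bag; and for every vertex, the bags containing it form a connected subtree. Here vertex h appears in no bag, so the decomposition is invalid.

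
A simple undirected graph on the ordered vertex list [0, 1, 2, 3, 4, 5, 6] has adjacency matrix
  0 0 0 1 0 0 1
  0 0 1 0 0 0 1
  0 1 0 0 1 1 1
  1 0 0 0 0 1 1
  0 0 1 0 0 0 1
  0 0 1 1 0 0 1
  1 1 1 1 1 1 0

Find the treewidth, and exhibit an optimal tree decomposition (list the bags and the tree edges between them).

Treewidth 2.
One optimal decomposition is:
Bags: B1 = {2, 5, 6}  B2 = {1, 2, 6}  B3 = {3, 5, 6}  B4 = {2, 4, 6}  B5 = {0, 3, 6}
Tree: B1–B2, B1–B3, B2–B4, B3–B5

Each bag holds 3 vertices, so the decomposition has width 2, which upper-bounds the treewidth. For the lower bound, the 3 vertices {0, 3, 6} are pairwise adjacent, and any tree decomposition puts a clique entirely inside one bag — forcing width ≥ 2. Combining the bounds, tw(G) = 2.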